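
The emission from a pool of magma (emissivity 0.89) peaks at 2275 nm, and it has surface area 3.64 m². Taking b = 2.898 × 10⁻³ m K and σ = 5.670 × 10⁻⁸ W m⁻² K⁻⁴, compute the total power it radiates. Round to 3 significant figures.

P ≈ 4.84×10⁵ W

Wien's law: T = b/λ_max = 2.898×10⁻³/2.275×10⁻⁶ = 1273.85 K.
Area A = 3.64 m².
Then P = εσAT⁴ = 0.89×5.670×10⁻⁸×3.64×(1273.85)⁴ = 4.84×10⁵ W.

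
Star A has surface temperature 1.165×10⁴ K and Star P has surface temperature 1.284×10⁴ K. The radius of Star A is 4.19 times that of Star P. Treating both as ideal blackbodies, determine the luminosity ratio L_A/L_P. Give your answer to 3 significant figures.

L ∝ R²T⁴, so L_A/L_P = (R_A/R_P)²(T_A/T_P)⁴ = (4.19)² × (1.165×10⁴/1.284×10⁴)⁴ = 17.5561 × 0.677710 = 11.9.

L_A/L_P ≈ 11.9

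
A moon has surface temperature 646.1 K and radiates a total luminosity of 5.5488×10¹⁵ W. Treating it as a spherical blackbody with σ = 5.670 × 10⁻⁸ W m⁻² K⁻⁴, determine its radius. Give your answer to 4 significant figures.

R ≈ 2.114×10⁵ m

L = 4πR²σT⁴ ⇒ R = √(L/(4πσT⁴)).
σT⁴ = 9880.57 W/m², so R = √(5.5488×10¹⁵/(4π×9880.57)) = 2.114×10⁵ m.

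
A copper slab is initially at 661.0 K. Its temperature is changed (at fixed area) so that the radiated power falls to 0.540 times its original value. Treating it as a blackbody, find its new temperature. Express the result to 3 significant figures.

P ∝ T⁴, so T₂/T₁ = (P₂/P₁)^(1/4) = (0.540)^(1/4) = 0.857232.
T₂ = 661.0 × 0.857232 = 567 K.

T₂ ≈ 567 K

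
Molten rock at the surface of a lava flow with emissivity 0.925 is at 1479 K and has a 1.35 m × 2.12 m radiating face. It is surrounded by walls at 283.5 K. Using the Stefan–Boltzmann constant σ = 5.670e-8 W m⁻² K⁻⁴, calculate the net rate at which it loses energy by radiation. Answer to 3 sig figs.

Area A = 1.35 × 2.12 = 2.862 m².
Net radiated power P_net = εσA(T⁴ − T₀⁴) = 0.925×5.670×10⁻⁸×2.862×(1479⁴ − 283.5⁴).
T⁴ − T₀⁴ = 4.78490×10¹² − 6.45970×10⁹ = 4.77844×10¹² K⁴, so P_net = 7.17×10⁵ W.

Net loss ≈ 7.17×10⁵ W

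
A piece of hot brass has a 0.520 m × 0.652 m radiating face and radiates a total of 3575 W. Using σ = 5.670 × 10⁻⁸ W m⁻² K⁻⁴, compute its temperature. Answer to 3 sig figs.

Area A = 0.520 × 0.652 = 0.33904 m².
P = σAT⁴ ⇒ T = (P/(σA))^(1/4) = (3575/(5.670×10⁻⁸×0.33904))^(1/4) = 657 K.

T ≈ 657 K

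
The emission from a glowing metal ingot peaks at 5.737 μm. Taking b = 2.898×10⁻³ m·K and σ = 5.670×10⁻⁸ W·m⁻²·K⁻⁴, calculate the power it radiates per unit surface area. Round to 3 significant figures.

Wien's law: T = b/λ_max = 2.898×10⁻³/5.737×10⁻⁶ = 505.142 K.
Then I = σT⁴ = 5.670×10⁻⁸×(505.142)⁴ = 3.69×10³ W/m².

I ≈ 3.69×10³ W/m²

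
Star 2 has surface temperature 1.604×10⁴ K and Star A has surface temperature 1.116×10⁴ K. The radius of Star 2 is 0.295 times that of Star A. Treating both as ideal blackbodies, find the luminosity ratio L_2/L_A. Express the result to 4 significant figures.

L_2/L_A ≈ 0.3714

L ∝ R²T⁴, so L_2/L_A = (R_2/R_A)²(T_2/T_A)⁴ = (0.295)² × (1.604×10⁴/1.116×10⁴)⁴ = 0.087025 × 4.26737 = 0.3714.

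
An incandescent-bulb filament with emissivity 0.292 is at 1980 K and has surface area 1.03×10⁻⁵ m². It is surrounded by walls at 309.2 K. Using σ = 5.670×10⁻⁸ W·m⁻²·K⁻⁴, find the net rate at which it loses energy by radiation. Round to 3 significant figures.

Net loss ≈ 2.62 W

Area A = 1.03×10⁻⁵ m².
Net radiated power P_net = εσA(T⁴ − T₀⁴) = 0.292×5.670×10⁻⁸×1.03×10⁻⁵×(1980⁴ − 309.2⁴).
T⁴ − T₀⁴ = 1.53695×10¹³ − 9.14025×10⁹ = 1.53604×10¹³ K⁴, so P_net = 2.62 W.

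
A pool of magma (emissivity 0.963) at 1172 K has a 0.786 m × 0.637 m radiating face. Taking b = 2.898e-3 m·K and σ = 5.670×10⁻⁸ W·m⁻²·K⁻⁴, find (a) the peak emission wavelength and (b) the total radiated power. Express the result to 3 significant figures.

λ_max ≈ 2.47 μm; P ≈ 5.16×10⁴ W

(a) λ_max = b/T = 2.898×10⁻³/1172 = 2.473×10⁻⁶ m = 2.47 μm.
Area A = 0.786 × 0.637 = 0.500682 m².
(b) P = εσAT⁴ = 0.963×5.670×10⁻⁸×0.500682×(1172)⁴ = 5.16×10⁴ W.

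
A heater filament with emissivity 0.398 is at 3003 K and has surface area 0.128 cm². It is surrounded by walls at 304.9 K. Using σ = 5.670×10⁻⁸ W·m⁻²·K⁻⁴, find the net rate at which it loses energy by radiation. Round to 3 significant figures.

Net loss ≈ 23.5 W

Area A = 0.128 cm² = 1.28×10⁻⁵ m².
Net radiated power P_net = εσA(T⁴ − T₀⁴) = 0.398×5.670×10⁻⁸×1.28×10⁻⁵×(3003⁴ − 304.9⁴).
T⁴ − T₀⁴ = 8.13245×10¹³ − 8.64231×10⁹ = 8.13159×10¹³ K⁴, so P_net = 23.5 W.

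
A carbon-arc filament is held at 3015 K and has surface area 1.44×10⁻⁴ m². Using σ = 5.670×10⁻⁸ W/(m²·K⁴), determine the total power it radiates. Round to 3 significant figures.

Area A = 1.44×10⁻⁴ m².
P = σAT⁴ = 5.670×10⁻⁸ × 1.44×10⁻⁴ × (3015)⁴ = 675 W.

P ≈ 675 W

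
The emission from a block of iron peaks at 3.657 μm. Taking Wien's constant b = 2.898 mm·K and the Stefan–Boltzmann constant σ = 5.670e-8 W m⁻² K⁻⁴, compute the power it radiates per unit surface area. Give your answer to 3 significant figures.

I ≈ 2.24×10⁴ W/m²

Wien's law: T = b/λ_max = 2.898×10⁻³/3.657×10⁻⁶ = 792.453 K.
Then I = σT⁴ = 5.670×10⁻⁸×(792.453)⁴ = 2.24×10⁴ W/m².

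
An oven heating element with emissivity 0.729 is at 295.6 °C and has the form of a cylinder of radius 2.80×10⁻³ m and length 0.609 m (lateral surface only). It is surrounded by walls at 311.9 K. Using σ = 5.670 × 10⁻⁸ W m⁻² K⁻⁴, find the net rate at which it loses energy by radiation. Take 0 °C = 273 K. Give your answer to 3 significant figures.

Net loss ≈ 42.1 W

T = 295.6 °C + 273 = 568.6 K.
Lateral area A = 2πrL = 2π×2.80×10⁻³×0.609 = 0.0107141 m².
Net radiated power P_net = εσA(T⁴ − T₀⁴) = 0.729×5.670×10⁻⁸×0.0107141×(568.6⁴ − 311.9⁴).
T⁴ − T₀⁴ = 1.04527×10¹¹ − 9.46371×10⁹ = 9.50633×10¹⁰ K⁴, so P_net = 42.1 W.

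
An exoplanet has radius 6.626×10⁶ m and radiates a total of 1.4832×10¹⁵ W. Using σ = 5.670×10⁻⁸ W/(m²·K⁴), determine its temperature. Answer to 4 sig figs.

T ≈ 82.98 K

Surface area A = 4πR² = 4π(6.626×10⁶ m)² = 5.51712×10¹⁴ m².
P = σAT⁴ ⇒ T = (P/(σA))^(1/4) = (1.4832×10¹⁵/(5.670×10⁻⁸×5.51712×10¹⁴))^(1/4) = 82.98 K.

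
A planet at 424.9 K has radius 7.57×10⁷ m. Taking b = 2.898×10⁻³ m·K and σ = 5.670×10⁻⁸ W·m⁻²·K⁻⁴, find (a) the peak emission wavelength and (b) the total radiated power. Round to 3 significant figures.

(a) λ_max = b/T = 2.898×10⁻³/424.9 = 6.820×10⁻⁶ m = 6.82 μm.
Surface area A = 4πR² = 4π(7.57×10⁷ m)² = 7.20115×10¹⁶ m².
(b) P = σAT⁴ = 5.670×10⁻⁸×7.20115×10¹⁶×(424.9)⁴ = 1.33×10²⁰ W.

λ_max ≈ 6.82 μm; P ≈ 1.33×10²⁰ W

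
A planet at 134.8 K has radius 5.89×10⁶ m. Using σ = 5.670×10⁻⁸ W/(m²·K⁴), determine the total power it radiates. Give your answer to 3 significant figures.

Surface area A = 4πR² = 4π(5.89×10⁶ m)² = 4.35954×10¹⁴ m².
P = σAT⁴ = 5.670×10⁻⁸ × 4.35954×10¹⁴ × (134.8)⁴ = 8.16×10¹⁵ W.

P ≈ 8.16×10¹⁵ W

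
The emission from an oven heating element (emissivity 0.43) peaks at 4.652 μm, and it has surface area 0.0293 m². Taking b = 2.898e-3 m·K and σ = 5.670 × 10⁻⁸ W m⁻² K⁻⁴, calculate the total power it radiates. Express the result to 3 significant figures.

P ≈ 108 W

Wien's law: T = b/λ_max = 2.898×10⁻³/4.652×10⁻⁶ = 622.958 K.
Area A = 0.0293 m².
Then P = εσAT⁴ = 0.43×5.670×10⁻⁸×0.0293×(622.958)⁴ = 108 W.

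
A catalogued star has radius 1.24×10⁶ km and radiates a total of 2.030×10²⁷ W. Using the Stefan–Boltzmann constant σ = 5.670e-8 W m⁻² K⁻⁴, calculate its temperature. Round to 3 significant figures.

T ≈ 6.56×10³ K

Surface area A = 4πR² = 4π(1.24×10⁹ m)² = 1.93221×10¹⁹ m².
P = σAT⁴ ⇒ T = (P/(σA))^(1/4) = (2.030×10²⁷/(5.670×10⁻⁸×1.93221×10¹⁹))^(1/4) = 6.56×10³ K.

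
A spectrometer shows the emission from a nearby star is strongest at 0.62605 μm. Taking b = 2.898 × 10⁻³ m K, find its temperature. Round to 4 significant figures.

T ≈ 4629 K

Wien's law gives T = b/λ_max = (2.898×10⁻³ m·K)/(6.2605×10⁻⁷ m) = 4629 K.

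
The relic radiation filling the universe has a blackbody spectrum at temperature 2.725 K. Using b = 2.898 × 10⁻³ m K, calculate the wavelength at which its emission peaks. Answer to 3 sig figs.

λ_max ≈ 1.06 mm

Wien's displacement law: λ_max = b/T = (2.898×10⁻³ m·K)/(2.725 K) = 1.063×10⁻³ m.
That is 1.06 mm, in the microwave range.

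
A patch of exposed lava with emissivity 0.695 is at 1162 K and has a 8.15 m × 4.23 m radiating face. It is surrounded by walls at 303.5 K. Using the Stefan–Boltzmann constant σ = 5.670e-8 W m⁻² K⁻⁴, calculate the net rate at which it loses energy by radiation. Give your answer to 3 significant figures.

Area A = 8.15 × 4.23 = 34.4745 m².
Net radiated power P_net = εσA(T⁴ − T₀⁴) = 0.695×5.670×10⁻⁸×34.4745×(1162⁴ − 303.5⁴).
T⁴ − T₀⁴ = 1.82316×10¹² − 8.48467×10⁹ = 1.81468×10¹² K⁴, so P_net = 2.47×10⁶ W.

Net loss ≈ 2.47×10⁶ W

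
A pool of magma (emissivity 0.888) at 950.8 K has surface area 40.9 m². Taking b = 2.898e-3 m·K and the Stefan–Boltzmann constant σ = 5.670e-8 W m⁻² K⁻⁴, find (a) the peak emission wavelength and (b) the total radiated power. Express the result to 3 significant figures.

(a) λ_max = b/T = 2.898×10⁻³/950.8 = 3.048×10⁻⁶ m = 3.05 μm.
Area A = 40.9 m².
(b) P = εσAT⁴ = 0.888×5.670×10⁻⁸×40.9×(950.8)⁴ = 1.68×10⁶ W.

λ_max ≈ 3.05 μm; P ≈ 1.68×10⁶ W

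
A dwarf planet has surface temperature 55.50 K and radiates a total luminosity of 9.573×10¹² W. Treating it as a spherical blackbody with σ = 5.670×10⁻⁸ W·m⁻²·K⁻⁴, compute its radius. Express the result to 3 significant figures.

R ≈ 1.19×10⁶ m

L = 4πR²σT⁴ ⇒ R = √(L/(4πσT⁴)).
σT⁴ = 0.537966 W/m², so R = √(9.573×10¹²/(4π×0.537966)) = 1.19×10⁶ m.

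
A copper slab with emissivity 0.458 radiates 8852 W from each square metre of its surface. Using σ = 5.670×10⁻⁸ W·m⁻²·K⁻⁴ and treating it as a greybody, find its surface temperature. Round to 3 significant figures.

T ≈ 764 K

I = εσT⁴, so T = (I/εσ)^(1/4) = (8852/(0.458×5.670×10⁻⁸))^(1/4) = 764 K.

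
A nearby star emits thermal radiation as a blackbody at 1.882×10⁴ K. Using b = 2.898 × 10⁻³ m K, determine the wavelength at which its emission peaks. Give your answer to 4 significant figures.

Wien's displacement law: λ_max = b/T = (2.898×10⁻³ m·K)/(1.882×10⁴ K) = 1.5399×10⁻⁷ m.
That is 154.0 nm, in the ultraviolet range.

λ_max ≈ 154.0 nm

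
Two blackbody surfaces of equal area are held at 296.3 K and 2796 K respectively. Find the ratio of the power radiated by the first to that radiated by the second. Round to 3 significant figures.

With equal areas, P₁/P₂ = (T₁/T₂)⁴ = (296.3/2796)⁴ = 1.26×10⁻⁴.

P₁/P₂ ≈ 1.26×10⁻⁴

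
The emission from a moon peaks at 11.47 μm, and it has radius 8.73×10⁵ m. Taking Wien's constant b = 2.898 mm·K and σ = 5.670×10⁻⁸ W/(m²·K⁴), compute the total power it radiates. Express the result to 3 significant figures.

P ≈ 2.21×10¹⁵ W

Wien's law: T = b/λ_max = 2.898×10⁻³/1.147×10⁻⁵ = 252.659 K.
Surface area A = 4πR² = 4π(8.73×10⁵ m)² = 9.57720×10¹² m².
Then P = σAT⁴ = 5.670×10⁻⁸×9.57720×10¹²×(252.659)⁴ = 2.21×10¹⁵ W.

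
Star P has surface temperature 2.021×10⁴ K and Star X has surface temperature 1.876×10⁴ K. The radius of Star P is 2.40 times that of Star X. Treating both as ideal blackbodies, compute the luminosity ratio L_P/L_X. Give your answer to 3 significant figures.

L ∝ R²T⁴, so L_P/L_X = (R_P/R_X)²(T_P/T_X)⁴ = (2.40)² × (2.021×10⁴/1.876×10⁴)⁴ = 5.76 × 1.34690 = 7.76.

L_P/L_X ≈ 7.76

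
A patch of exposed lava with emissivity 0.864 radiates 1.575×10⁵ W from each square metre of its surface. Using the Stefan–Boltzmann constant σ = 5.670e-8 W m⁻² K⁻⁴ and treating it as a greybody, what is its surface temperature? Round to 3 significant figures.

I = εσT⁴, so T = (I/εσ)^(1/4) = (1.575×10⁵/(0.864×5.670×10⁻⁸))^(1/4) = 1.34×10³ K.

T ≈ 1.34×10³ K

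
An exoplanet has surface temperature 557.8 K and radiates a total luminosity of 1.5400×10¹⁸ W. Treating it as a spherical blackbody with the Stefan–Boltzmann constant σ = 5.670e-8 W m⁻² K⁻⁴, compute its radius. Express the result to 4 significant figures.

L = 4πR²σT⁴ ⇒ R = √(L/(4πσT⁴)).
σT⁴ = 5489.05 W/m², so R = √(1.5400×10¹⁸/(4π×5489.05)) = 4.725×10⁶ m.

R ≈ 4.725×10⁶ m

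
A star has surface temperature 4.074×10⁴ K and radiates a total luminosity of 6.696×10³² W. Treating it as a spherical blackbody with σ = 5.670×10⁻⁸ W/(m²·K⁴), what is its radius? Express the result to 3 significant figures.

R ≈ 1.85×10¹⁰ m

L = 4πR²σT⁴ ⇒ R = √(L/(4πσT⁴)).
σT⁴ = 1.56195×10¹¹ W/m², so R = √(6.696×10³²/(4π×1.56195×10¹¹)) = 1.85×10¹⁰ m.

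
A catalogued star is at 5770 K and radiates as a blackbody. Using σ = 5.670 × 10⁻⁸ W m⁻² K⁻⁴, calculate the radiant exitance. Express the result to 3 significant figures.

Stefan–Boltzmann: I = σT⁴ = 5.670×10⁻⁸ × (5770)⁴ = 6.28×10⁷ W/m².

I ≈ 6.28×10⁷ W/m²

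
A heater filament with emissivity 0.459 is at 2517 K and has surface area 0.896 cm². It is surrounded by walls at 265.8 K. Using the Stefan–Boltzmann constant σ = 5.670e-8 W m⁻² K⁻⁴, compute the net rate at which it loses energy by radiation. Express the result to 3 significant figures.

Net loss ≈ 93.6 W

Area A = 0.896 cm² = 8.96×10⁻⁵ m².
Net radiated power P_net = εσA(T⁴ − T₀⁴) = 0.459×5.670×10⁻⁸×8.96×10⁻⁵×(2517⁴ − 265.8⁴).
T⁴ − T₀⁴ = 4.01359×10¹³ − 4.99137×10⁹ = 4.01309×10¹³ K⁴, so P_net = 93.6 W.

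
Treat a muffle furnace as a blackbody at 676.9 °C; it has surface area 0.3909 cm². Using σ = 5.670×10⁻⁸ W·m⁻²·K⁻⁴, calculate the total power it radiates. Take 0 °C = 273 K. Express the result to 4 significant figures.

P ≈ 1.805 W

T = 676.9 °C + 273 = 949.9 K.
Area A = 0.3909 cm² = 3.909×10⁻⁵ m².
P = σAT⁴ = 5.670×10⁻⁸ × 3.909×10⁻⁵ × (949.9)⁴ = 1.805 W.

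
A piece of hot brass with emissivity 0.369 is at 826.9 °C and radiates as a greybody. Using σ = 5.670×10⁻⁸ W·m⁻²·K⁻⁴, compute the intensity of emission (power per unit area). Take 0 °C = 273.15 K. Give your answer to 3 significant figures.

I ≈ 3.06×10⁴ W/m²

T = 826.9 °C + 273.15 = 1100.05 K.
Stefan–Boltzmann: I = εσT⁴ = 0.369 × 5.670×10⁻⁸ × (1100.05)⁴ = 3.06×10⁴ W/m².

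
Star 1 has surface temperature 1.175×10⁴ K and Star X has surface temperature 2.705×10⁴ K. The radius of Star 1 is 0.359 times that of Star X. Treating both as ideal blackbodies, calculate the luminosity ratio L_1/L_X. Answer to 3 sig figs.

L_1/L_X ≈ 4.59×10⁻³

L ∝ R²T⁴, so L_1/L_X = (R_1/R_X)²(T_1/T_X)⁴ = (0.359)² × (1.175×10⁴/2.705×10⁴)⁴ = 0.128881 × 0.0356027 = 4.59×10⁻³.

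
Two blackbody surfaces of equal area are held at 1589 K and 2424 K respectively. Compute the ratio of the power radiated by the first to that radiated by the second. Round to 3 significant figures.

With equal areas, P₁/P₂ = (T₁/T₂)⁴ = (1589/2424)⁴ = 0.185.

P₁/P₂ ≈ 0.185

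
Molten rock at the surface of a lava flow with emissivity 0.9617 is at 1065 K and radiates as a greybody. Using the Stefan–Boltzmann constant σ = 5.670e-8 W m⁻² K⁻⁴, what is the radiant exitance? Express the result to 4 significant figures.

I ≈ 7.015×10⁴ W/m²

Stefan–Boltzmann: I = εσT⁴ = 0.9617 × 5.670×10⁻⁸ × (1065)⁴ = 7.015×10⁴ W/m².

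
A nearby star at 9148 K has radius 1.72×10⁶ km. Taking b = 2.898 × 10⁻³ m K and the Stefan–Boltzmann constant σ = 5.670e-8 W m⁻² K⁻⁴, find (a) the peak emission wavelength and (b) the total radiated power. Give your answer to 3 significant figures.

λ_max ≈ 0.317 μm; P ≈ 1.48×10²⁸ W

(a) λ_max = b/T = 2.898×10⁻³/9148 = 3.168×10⁻⁷ m = 0.317 μm.
Surface area A = 4πR² = 4π(1.72×10⁹ m)² = 3.71764×10¹⁹ m².
(b) P = σAT⁴ = 5.670×10⁻⁸×3.71764×10¹⁹×(9148)⁴ = 1.48×10²⁸ W.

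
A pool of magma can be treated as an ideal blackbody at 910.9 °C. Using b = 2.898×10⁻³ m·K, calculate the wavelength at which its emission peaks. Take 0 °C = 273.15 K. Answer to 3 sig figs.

T = 910.9 °C + 273.15 = 1184.05 K.
Wien's displacement law: λ_max = b/T = (2.898×10⁻³ m·K)/(1184.05 K) = 2.448×10⁻⁶ m.
That is 2.45 μm, in the infrared range.

λ_max ≈ 2.45 μm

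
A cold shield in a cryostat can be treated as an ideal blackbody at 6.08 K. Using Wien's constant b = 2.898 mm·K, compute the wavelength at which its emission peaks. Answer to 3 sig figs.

λ_max ≈ 4.77×10⁻⁴ m

Wien's displacement law: λ_max = b/T = (2.898×10⁻³ m·K)/(6.08 K) = 4.766×10⁻⁴ m.
That is 4.77×10⁻⁴ m, in the infrared range.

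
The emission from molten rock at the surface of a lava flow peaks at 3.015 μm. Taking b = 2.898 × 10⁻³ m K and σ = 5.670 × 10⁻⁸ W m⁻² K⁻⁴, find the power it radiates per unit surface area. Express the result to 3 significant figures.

I ≈ 4.84×10⁴ W/m²

Wien's law: T = b/λ_max = 2.898×10⁻³/3.015×10⁻⁶ = 961.194 K.
Then I = σT⁴ = 5.670×10⁻⁸×(961.194)⁴ = 4.84×10⁴ W/m².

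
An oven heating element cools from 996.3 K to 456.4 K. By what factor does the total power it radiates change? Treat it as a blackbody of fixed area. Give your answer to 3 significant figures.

P₂/P₁ ≈ 0.0440

P ∝ T⁴, so P₂/P₁ = (T₂/T₁)⁴ = (456.4/996.3)⁴ = (0.458095)⁴ = 0.0440.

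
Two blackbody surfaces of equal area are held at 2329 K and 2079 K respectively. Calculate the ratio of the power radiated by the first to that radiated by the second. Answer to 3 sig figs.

P₁/P₂ ≈ 1.57

With equal areas, P₁/P₂ = (T₁/T₂)⁴ = (2329/2079)⁴ = 1.57.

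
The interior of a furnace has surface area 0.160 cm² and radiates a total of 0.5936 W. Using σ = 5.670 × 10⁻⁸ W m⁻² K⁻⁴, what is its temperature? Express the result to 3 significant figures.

Area A = 0.160 cm² = 1.60×10⁻⁵ m².
P = σAT⁴ ⇒ T = (P/(σA))^(1/4) = (0.5936/(5.670×10⁻⁸×1.60×10⁻⁵))^(1/4) = 899 K.

T ≈ 899 K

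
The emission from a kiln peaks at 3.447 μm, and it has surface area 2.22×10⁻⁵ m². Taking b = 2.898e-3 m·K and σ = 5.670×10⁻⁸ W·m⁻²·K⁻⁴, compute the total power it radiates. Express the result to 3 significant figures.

Wien's law: T = b/λ_max = 2.898×10⁻³/3.447×10⁻⁶ = 840.731 K.
Area A = 2.22×10⁻⁵ m².
Then P = σAT⁴ = 5.670×10⁻⁸×2.22×10⁻⁵×(840.731)⁴ = 0.629 W.

P ≈ 0.629 W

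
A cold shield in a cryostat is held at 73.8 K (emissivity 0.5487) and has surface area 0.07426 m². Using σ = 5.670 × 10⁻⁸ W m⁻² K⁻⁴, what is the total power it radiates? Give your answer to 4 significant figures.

P ≈ 0.06853 W

Area A = 0.07426 m².
P = εσAT⁴ = 0.5487 × 5.670×10⁻⁸ × 0.07426 × (73.8)⁴ = 0.06853 W.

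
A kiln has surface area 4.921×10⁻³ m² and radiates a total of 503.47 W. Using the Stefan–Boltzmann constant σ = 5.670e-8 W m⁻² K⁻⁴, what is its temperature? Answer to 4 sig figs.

Area A = 4.921×10⁻³ m².
P = σAT⁴ ⇒ T = (P/(σA))^(1/4) = (503.47/(5.670×10⁻⁸×4.921×10⁻³))^(1/4) = 1159 K.

T ≈ 1159 K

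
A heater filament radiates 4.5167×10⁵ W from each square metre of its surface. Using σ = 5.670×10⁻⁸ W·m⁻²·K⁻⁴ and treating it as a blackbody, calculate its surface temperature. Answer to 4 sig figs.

I = σT⁴, so T = (I/σ)^(1/4) = (4.5167×10⁵/(5.670×10⁻⁸))^(1/4) = 1680 K.

T ≈ 1680 K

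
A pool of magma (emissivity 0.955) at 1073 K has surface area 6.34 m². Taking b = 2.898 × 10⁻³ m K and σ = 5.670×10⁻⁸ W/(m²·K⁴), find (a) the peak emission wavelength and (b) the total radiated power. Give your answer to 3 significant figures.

(a) λ_max = b/T = 2.898×10⁻³/1073 = 2.701×10⁻⁶ m = 2.70 μm.
Area A = 6.34 m².
(b) P = εσAT⁴ = 0.955×5.670×10⁻⁸×6.34×(1073)⁴ = 4.55×10⁵ W.

λ_max ≈ 2.70 μm; P ≈ 4.55×10⁵ W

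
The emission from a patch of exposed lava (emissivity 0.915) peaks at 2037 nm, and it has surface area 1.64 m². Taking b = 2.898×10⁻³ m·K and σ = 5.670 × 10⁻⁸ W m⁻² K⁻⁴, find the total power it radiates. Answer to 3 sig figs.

P ≈ 3.49×10⁵ W

Wien's law: T = b/λ_max = 2.898×10⁻³/2.037×10⁻⁶ = 1422.68 K.
Area A = 1.64 m².
Then P = εσAT⁴ = 0.915×5.670×10⁻⁸×1.64×(1422.68)⁴ = 3.49×10⁵ W.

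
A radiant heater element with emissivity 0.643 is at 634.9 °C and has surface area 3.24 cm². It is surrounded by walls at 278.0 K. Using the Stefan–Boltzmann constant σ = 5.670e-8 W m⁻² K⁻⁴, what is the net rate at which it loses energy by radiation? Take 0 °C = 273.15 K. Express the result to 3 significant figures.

Net loss ≈ 7.96 W

T = 634.9 °C + 273.15 = 908.05 K.
Area A = 3.24 cm² = 3.24×10⁻⁴ m².
Net radiated power P_net = εσA(T⁴ − T₀⁴) = 0.643×5.670×10⁻⁸×3.24×10⁻⁴×(908.05⁴ − 278.0⁴).
T⁴ − T₀⁴ = 6.79891×10¹¹ − 5.97282×10⁹ = 6.73918×10¹¹ K⁴, so P_net = 7.96 W.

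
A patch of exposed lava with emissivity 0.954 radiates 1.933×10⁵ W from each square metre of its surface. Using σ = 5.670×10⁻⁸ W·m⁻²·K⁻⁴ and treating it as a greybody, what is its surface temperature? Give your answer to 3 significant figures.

I = εσT⁴, so T = (I/εσ)^(1/4) = (1.933×10⁵/(0.954×5.670×10⁻⁸))^(1/4) = 1.37×10³ K.

T ≈ 1.37×10³ K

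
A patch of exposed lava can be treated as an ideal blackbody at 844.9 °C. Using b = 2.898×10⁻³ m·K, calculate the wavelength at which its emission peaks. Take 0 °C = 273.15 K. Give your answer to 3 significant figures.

T = 844.9 °C + 273.15 = 1118.05 K.
Wien's displacement law: λ_max = b/T = (2.898×10⁻³ m·K)/(1118.05 K) = 2.592×10⁻⁶ m.
That is 2.59 μm, in the infrared range.

λ_max ≈ 2.59 μm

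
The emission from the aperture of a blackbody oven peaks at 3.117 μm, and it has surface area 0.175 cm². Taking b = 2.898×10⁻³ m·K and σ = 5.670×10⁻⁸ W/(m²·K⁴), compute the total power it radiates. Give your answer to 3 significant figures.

P ≈ 0.741 W

Wien's law: T = b/λ_max = 2.898×10⁻³/3.117×10⁻⁶ = 929.740 K.
Area A = 0.175 cm² = 1.75×10⁻⁵ m².
Then P = σAT⁴ = 5.670×10⁻⁸×1.75×10⁻⁵×(929.740)⁴ = 0.741 W.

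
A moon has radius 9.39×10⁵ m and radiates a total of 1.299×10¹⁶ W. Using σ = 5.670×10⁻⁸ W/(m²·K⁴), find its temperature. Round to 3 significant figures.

T ≈ 379 K

Surface area A = 4πR² = 4π(9.39×10⁵ m)² = 1.10800×10¹³ m².
P = σAT⁴ ⇒ T = (P/(σA))^(1/4) = (1.299×10¹⁶/(5.670×10⁻⁸×1.10800×10¹³))^(1/4) = 379 K.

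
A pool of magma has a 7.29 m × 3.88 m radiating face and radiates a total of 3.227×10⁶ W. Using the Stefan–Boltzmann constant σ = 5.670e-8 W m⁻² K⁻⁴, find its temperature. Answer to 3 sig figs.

Area A = 7.29 × 3.88 = 28.2852 m².
P = σAT⁴ ⇒ T = (P/(σA))^(1/4) = (3.227×10⁶/(5.670×10⁻⁸×28.2852))^(1/4) = 1.19×10³ K.

T ≈ 1.19×10³ K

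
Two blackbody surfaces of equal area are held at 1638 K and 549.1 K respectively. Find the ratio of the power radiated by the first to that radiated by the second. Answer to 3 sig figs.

P₁/P₂ ≈ 79.2

With equal areas, P₁/P₂ = (T₁/T₂)⁴ = (1638/549.1)⁴ = 79.2.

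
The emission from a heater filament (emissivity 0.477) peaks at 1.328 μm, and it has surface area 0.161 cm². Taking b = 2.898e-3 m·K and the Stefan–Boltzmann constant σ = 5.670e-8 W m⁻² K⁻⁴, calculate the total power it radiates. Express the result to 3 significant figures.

P ≈ 9.87 W

Wien's law: T = b/λ_max = 2.898×10⁻³/1.328×10⁻⁶ = 2182.23 K.
Area A = 0.161 cm² = 1.61×10⁻⁵ m².
Then P = εσAT⁴ = 0.477×5.670×10⁻⁸×1.61×10⁻⁵×(2182.23)⁴ = 9.87 W.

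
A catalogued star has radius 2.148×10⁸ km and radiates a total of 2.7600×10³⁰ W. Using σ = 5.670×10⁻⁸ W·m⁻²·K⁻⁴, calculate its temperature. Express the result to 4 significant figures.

Surface area A = 4πR² = 4π(2.148×10¹¹ m)² = 5.79800×10²³ m².
P = σAT⁴ ⇒ T = (P/(σA))^(1/4) = (2.7600×10³⁰/(5.670×10⁻⁸×5.79800×10²³))^(1/4) = 3027 K.

T ≈ 3027 K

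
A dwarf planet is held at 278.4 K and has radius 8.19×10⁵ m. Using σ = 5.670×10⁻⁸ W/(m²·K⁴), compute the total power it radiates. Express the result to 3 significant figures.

P ≈ 2.87×10¹⁵ W

Surface area A = 4πR² = 4π(8.19×10⁵ m)² = 8.42903×10¹² m².
P = σAT⁴ = 5.670×10⁻⁸ × 8.42903×10¹² × (278.4)⁴ = 2.87×10¹⁵ W.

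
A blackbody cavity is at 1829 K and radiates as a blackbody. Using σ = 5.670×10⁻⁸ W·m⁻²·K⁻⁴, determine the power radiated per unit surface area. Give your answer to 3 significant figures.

Stefan–Boltzmann: I = σT⁴ = 5.670×10⁻⁸ × (1829)⁴ = 6.35×10⁵ W/m².

I ≈ 6.35×10⁵ W/m²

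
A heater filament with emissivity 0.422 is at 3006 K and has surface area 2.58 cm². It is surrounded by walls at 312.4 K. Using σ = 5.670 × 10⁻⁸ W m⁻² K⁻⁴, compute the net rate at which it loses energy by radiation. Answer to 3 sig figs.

Net loss ≈ 504 W

Area A = 2.58 cm² = 2.58×10⁻⁴ m².
Net radiated power P_net = εσA(T⁴ − T₀⁴) = 0.422×5.670×10⁻⁸×2.58×10⁻⁴×(3006⁴ − 312.4⁴).
T⁴ − T₀⁴ = 8.16499×10¹³ − 9.52454×10⁹ = 8.16404×10¹³ K⁴, so P_net = 504 W.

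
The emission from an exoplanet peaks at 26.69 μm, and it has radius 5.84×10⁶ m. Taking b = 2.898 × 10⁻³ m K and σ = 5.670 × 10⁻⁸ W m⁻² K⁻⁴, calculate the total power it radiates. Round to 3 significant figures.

Wien's law: T = b/λ_max = 2.898×10⁻³/2.669×10⁻⁵ = 108.580 K.
Surface area A = 4πR² = 4π(5.84×10⁶ m)² = 4.28584×10¹⁴ m².
Then P = σAT⁴ = 5.670×10⁻⁸×4.28584×10¹⁴×(108.580)⁴ = 3.38×10¹⁵ W.

P ≈ 3.38×10¹⁵ W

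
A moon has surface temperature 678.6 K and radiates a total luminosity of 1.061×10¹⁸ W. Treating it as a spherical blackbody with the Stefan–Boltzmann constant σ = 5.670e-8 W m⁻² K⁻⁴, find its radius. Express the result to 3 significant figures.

L = 4πR²σT⁴ ⇒ R = √(L/(4πσT⁴)).
σT⁴ = 12023.7 W/m², so R = √(1.061×10¹⁸/(4π×12023.7)) = 2.65×10⁶ m.

R ≈ 2.65×10⁶ m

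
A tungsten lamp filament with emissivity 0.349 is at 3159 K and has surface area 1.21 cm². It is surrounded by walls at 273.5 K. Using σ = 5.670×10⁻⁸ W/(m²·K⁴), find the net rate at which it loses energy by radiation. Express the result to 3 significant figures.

Area A = 1.21 cm² = 1.21×10⁻⁴ m².
Net radiated power P_net = εσA(T⁴ − T₀⁴) = 0.349×5.670×10⁻⁸×1.21×10⁻⁴×(3159⁴ − 273.5⁴).
T⁴ − T₀⁴ = 9.95860×10¹³ − 5.59538×10⁹ = 9.95804×10¹³ K⁴, so P_net = 238 W.

Net loss ≈ 238 W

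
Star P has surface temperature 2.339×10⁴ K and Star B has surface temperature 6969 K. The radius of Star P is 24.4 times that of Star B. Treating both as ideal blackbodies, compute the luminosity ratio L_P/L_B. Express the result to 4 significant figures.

L_P/L_B ≈ 7.555×10⁴

L ∝ R²T⁴, so L_P/L_B = (R_P/R_B)²(T_P/T_B)⁴ = (24.4)² × (2.339×10⁴/6969)⁴ = 595.36 × 126.893 = 7.555×10⁴.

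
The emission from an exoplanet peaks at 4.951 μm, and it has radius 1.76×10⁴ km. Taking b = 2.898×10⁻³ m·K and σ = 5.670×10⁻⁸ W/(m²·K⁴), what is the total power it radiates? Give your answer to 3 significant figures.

P ≈ 2.59×10¹⁹ W

Wien's law: T = b/λ_max = 2.898×10⁻³/4.951×10⁻⁶ = 585.336 K.
Surface area A = 4πR² = 4π(1.76×10⁷ m)² = 3.89256×10¹⁵ m².
Then P = σAT⁴ = 5.670×10⁻⁸×3.89256×10¹⁵×(585.336)⁴ = 2.59×10¹⁹ W.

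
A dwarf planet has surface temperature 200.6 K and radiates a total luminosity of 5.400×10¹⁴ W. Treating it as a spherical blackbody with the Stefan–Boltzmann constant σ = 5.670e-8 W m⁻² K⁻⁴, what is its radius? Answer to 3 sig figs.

R ≈ 6.84×10⁵ m

L = 4πR²σT⁴ ⇒ R = √(L/(4πσT⁴)).
σT⁴ = 91.8135 W/m², so R = √(5.400×10¹⁴/(4π×91.8135)) = 6.84×10⁵ m.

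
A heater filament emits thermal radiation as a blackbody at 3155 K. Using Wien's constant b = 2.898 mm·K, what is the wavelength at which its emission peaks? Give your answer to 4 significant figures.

λ_max ≈ 918.5 nm

Wien's displacement law: λ_max = b/T = (2.898×10⁻³ m·K)/(3155 K) = 9.1854×10⁻⁷ m.
That is 918.5 nm, in the infrared range.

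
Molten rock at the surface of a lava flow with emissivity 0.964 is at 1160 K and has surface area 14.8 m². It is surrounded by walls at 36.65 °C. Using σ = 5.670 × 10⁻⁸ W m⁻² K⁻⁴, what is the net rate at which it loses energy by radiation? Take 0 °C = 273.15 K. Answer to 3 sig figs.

Surroundings: T = 36.65 °C + 273.15 = 309.80 K.
Area A = 14.8 m².
Net radiated power P_net = εσA(T⁴ − T₀⁴) = 0.964×5.670×10⁻⁸×14.8×(1160⁴ − 309.80⁴).
T⁴ − T₀⁴ = 1.81064×10¹² − 9.21140×10⁹ = 1.80143×10¹² K⁴, so P_net = 1.46×10⁶ W.

Net loss ≈ 1.46×10⁶ W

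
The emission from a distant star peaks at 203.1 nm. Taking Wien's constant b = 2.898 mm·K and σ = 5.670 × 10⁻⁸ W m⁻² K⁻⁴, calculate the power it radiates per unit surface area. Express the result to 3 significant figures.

Wien's law: T = b/λ_max = 2.898×10⁻³/2.031×10⁻⁷ = 14268.8 K.
Then I = σT⁴ = 5.670×10⁻⁸×(14268.8)⁴ = 2.35×10⁹ W/m².

I ≈ 2.35×10⁹ W/m²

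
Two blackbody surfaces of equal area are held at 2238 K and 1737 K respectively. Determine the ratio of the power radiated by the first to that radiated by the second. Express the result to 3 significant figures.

P₁/P₂ ≈ 2.76

With equal areas, P₁/P₂ = (T₁/T₂)⁴ = (2238/1737)⁴ = 2.76.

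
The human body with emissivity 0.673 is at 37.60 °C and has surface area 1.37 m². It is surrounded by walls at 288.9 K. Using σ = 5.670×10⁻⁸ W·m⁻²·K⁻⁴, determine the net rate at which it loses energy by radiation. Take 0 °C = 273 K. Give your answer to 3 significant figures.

Net loss ≈ 122 W

T = 37.60 °C + 273 = 310.60 K.
Area A = 1.37 m².
Net radiated power P_net = εσA(T⁴ − T₀⁴) = 0.673×5.670×10⁻⁸×1.37×(310.60⁴ − 288.9⁴).
T⁴ − T₀⁴ = 9.30692×10⁹ − 6.96611×10⁹ = 2.34081×10⁹ K⁴, so P_net = 122 W.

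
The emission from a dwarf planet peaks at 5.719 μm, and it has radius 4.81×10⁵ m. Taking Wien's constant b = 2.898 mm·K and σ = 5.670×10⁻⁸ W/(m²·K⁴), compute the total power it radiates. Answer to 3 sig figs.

P ≈ 1.09×10¹⁶ W

Wien's law: T = b/λ_max = 2.898×10⁻³/5.719×10⁻⁶ = 506.732 K.
Surface area A = 4πR² = 4π(4.81×10⁵ m)² = 2.90737×10¹² m².
Then P = σAT⁴ = 5.670×10⁻⁸×2.90737×10¹²×(506.732)⁴ = 1.09×10¹⁶ W.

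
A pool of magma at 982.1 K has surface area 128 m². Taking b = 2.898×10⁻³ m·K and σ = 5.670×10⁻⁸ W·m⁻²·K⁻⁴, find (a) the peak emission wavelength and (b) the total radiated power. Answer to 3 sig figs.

(a) λ_max = b/T = 2.898×10⁻³/982.1 = 2.951×10⁻⁶ m = 2.95×10³ nm.
Area A = 128 m².
(b) P = σAT⁴ = 5.670×10⁻⁸×128×(982.1)⁴ = 6.75×10⁶ W.

λ_max ≈ 2.95×10³ nm; P ≈ 6.75×10⁶ W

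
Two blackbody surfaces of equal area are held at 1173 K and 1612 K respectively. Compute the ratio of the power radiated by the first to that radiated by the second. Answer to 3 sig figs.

P₁/P₂ ≈ 0.280

With equal areas, P₁/P₂ = (T₁/T₂)⁴ = (1173/1612)⁴ = 0.280.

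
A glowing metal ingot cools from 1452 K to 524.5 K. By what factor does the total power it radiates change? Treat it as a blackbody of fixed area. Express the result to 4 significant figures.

P ∝ T⁴, so P₂/P₁ = (T₂/T₁)⁴ = (524.5/1452)⁴ = (0.361226)⁴ = 0.01703.

P₂/P₁ ≈ 0.01703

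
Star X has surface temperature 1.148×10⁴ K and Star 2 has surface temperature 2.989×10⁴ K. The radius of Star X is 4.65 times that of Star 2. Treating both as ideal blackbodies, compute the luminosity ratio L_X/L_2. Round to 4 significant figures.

L_X/L_2 ≈ 0.4705

L ∝ R²T⁴, so L_X/L_2 = (R_X/R_2)²(T_X/T_2)⁴ = (4.65)² × (1.148×10⁴/2.989×10⁴)⁴ = 21.6225 × 0.0217603 = 0.4705.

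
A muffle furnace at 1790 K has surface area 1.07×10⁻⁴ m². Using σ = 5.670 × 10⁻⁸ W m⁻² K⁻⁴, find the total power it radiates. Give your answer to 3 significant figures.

P ≈ 62.3 W

Area A = 1.07×10⁻⁴ m².
P = σAT⁴ = 5.670×10⁻⁸ × 1.07×10⁻⁴ × (1790)⁴ = 62.3 W.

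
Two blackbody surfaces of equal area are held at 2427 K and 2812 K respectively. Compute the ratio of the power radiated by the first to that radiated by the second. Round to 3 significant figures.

With equal areas, P₁/P₂ = (T₁/T₂)⁴ = (2427/2812)⁴ = 0.555.

P₁/P₂ ≈ 0.555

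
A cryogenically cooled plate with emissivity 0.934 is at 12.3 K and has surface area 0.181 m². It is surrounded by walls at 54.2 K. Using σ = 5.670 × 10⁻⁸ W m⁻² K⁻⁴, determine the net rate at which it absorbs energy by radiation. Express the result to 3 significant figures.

Area A = 0.181 m².
Net radiated power P_net = εσA(T⁴ − T₀⁴) = 0.934×5.670×10⁻⁸×0.181×(12.3⁴ − 54.2⁴).
T⁴ − T₀⁴ = 22888.7 − 8.62973×10⁶ = -8.60684×10⁶ K⁴, so P_net = -0.0825 W — negative, meaning a net gain of 0.0825 W.

Net gain ≈ 0.0825 W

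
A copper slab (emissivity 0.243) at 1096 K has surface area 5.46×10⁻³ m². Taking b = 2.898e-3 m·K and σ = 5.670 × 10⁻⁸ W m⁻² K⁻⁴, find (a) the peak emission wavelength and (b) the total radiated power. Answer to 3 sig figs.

λ_max ≈ 2.64×10³ nm; P ≈ 109 W

(a) λ_max = b/T = 2.898×10⁻³/1096 = 2.644×10⁻⁶ m = 2.64×10³ nm.
Area A = 5.46×10⁻³ m².
(b) P = εσAT⁴ = 0.243×5.670×10⁻⁸×5.46×10⁻³×(1096)⁴ = 109 W.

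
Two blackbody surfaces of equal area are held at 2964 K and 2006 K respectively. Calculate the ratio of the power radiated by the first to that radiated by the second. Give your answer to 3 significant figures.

P₁/P₂ ≈ 4.77

With equal areas, P₁/P₂ = (T₁/T₂)⁴ = (2964/2006)⁴ = 4.77.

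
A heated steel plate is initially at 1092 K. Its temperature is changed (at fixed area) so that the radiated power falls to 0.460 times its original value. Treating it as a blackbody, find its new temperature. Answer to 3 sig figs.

P ∝ T⁴, so T₂/T₁ = (P₂/P₁)^(1/4) = (0.460)^(1/4) = 0.823549.
T₂ = 1092 × 0.823549 = 899 K.

T₂ ≈ 899 K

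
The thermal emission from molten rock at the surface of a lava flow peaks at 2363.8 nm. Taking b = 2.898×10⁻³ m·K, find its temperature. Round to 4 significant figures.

Wien's law gives T = b/λ_max = (2.898×10⁻³ m·K)/(2.3638×10⁻⁶ m) = 1226 K.

T ≈ 1226 K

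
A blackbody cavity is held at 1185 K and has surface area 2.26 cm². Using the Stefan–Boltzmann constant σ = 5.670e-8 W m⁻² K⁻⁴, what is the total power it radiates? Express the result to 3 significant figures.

P ≈ 25.3 W

Area A = 2.26 cm² = 2.26×10⁻⁴ m².
P = σAT⁴ = 5.670×10⁻⁸ × 2.26×10⁻⁴ × (1185)⁴ = 25.3 W.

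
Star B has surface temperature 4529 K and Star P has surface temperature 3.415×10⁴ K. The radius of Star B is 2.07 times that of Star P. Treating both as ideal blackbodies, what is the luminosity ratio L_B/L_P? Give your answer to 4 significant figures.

L ∝ R²T⁴, so L_B/L_P = (R_B/R_P)²(T_B/T_P)⁴ = (2.07)² × (4529/3.415×10⁴)⁴ = 4.2849 × 3.09347×10⁻⁴ = 1.326×10⁻³.

L_B/L_P ≈ 1.326×10⁻³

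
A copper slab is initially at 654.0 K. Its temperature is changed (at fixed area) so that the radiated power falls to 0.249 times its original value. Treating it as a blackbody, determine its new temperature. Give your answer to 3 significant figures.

P ∝ T⁴, so T₂/T₁ = (P₂/P₁)^(1/4) = (0.249)^(1/4) = 0.706399.
T₂ = 654.0 × 0.706399 = 462 K.

T₂ ≈ 462 K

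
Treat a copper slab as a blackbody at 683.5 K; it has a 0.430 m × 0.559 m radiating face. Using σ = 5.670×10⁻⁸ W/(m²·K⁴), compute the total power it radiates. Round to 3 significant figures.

P ≈ 2.97×10³ W

Area A = 0.430 × 0.559 = 0.24037 m².
P = σAT⁴ = 5.670×10⁻⁸ × 0.24037 × (683.5)⁴ = 2.97×10³ W.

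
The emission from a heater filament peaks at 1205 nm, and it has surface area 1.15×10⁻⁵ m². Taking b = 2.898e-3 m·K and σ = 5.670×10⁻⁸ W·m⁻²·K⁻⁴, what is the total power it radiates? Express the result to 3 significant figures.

Wien's law: T = b/λ_max = 2.898×10⁻³/1.205×10⁻⁶ = 2404.98 K.
Area A = 1.15×10⁻⁵ m².
Then P = σAT⁴ = 5.670×10⁻⁸×1.15×10⁻⁵×(2404.98)⁴ = 21.8 W.

P ≈ 21.8 W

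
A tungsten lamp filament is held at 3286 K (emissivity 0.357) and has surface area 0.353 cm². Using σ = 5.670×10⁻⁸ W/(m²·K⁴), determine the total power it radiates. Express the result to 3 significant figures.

Area A = 0.353 cm² = 3.53×10⁻⁵ m².
P = εσAT⁴ = 0.357 × 5.670×10⁻⁸ × 3.53×10⁻⁵ × (3286)⁴ = 83.3 W.

P ≈ 83.3 W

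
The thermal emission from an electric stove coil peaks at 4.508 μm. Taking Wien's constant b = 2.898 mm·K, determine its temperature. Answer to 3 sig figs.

T ≈ 643 K

Wien's law gives T = b/λ_max = (2.898×10⁻³ m·K)/(4.508×10⁻⁶ m) = 643 K.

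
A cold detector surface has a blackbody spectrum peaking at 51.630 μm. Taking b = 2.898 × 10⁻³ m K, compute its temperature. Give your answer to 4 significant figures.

T ≈ 56.13 K

Wien's law gives T = b/λ_max = (2.898×10⁻³ m·K)/(5.1630×10⁻⁵ m) = 56.13 K.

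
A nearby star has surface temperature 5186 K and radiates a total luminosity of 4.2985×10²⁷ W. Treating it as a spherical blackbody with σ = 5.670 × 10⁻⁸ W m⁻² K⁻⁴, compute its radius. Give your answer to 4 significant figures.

R ≈ 2.888×10⁹ m

L = 4πR²σT⁴ ⇒ R = √(L/(4πσT⁴)).
σT⁴ = 4.10122×10⁷ W/m², so R = √(4.2985×10²⁷/(4π×4.10122×10⁷)) = 2.888×10⁹ m.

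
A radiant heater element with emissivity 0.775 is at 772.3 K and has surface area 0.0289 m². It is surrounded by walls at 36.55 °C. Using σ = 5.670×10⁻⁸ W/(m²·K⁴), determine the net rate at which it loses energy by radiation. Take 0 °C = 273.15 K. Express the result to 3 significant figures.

Surroundings: T = 36.55 °C + 273.15 = 309.70 K.
Area A = 0.0289 m².
Net radiated power P_net = εσA(T⁴ − T₀⁴) = 0.775×5.670×10⁻⁸×0.0289×(772.3⁴ − 309.70⁴).
T⁴ − T₀⁴ = 3.55749×10¹¹ − 9.19951×10⁹ = 3.46549×10¹¹ K⁴, so P_net = 440 W.

Net loss ≈ 440 W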